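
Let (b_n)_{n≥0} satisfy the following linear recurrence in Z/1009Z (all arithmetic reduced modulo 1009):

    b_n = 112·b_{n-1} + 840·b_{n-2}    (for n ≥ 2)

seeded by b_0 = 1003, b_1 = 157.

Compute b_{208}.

b_2 = 112·157 + 840·1003 = 436
b_3 = 112·436 + 840·157 = 101
b_4 = 112·101 + 840·436 = 186
b_5 = 112·186 + 840·101 = 736
b_6 = 112·736 + 840·186 = 548
b_7 = 112·548 + 840·736 = 559
Continuing the recurrence:
  b_8 = 266;  b_9 = 906;  b_10 = 14;  b_11 = 813;  b_12 = 907;  b_13 = 511
  b_14 = 813;  b_15 = 661;  b_16 = 202;  b_17 = 716;  b_18 = 649;  b_19 = 116
  b_20 = 175;  b_21 = 1005;  b_22 = 247;  b_23 = 88;  b_24 = 401;  b_25 = 779
  b_26 = 308;  b_27 = 718;  b_28 = 112;  b_29 = 174;  b_30 = 560;  b_31 = 17
  b_32 = 92;  b_33 = 368;  b_34 = 443;  b_35 = 541;  b_36 = 860;  b_37 = 855
  b_38 = 870;  b_39 = 368;  b_40 = 131;  b_41 = 912;  b_42 = 294;  b_43 = 889
  b_44 = 441;  b_45 = 51;  b_46 = 804;  b_47 = 709;  b_48 = 36;  b_49 = 246
  b_50 = 279;  b_51 = 773;  b_52 = 74;  b_53 = 749;  b_54 = 752;  b_55 = 21
  b_56 = 380;  b_57 = 669;  b_58 = 618;  b_59 = 551;  b_60 = 657;  b_61 = 645
  b_62 = 558;  b_63 = 914;  b_64 = 1003;  b_65 = 248;  b_66 = 538;  b_67 = 182
  b_68 = 92;  b_69 = 735;  b_70 = 178;  b_71 = 657;  b_72 = 115;  b_73 = 729
  b_74 = 664;  b_75 = 608;  b_76 = 276;  b_77 = 808;  b_78 = 465;  b_79 = 284
  b_80 = 646;  b_81 = 140;  b_82 = 343;  b_83 = 630;  b_84 = 485;  b_85 = 318
  b_86 = 65;  b_87 = 961;  b_88 = 792;  b_89 = 961;  b_90 = 18;  b_91 = 38
  b_92 = 205;  b_93 = 394;  b_94 = 402;  b_95 = 636;  b_96 = 267;  b_97 = 113
  b_98 = 830;  b_99 = 206;  b_100 = 855;  b_101 = 406;  b_102 = 868;  b_103 = 350
  b_104 = 471;  b_105 = 665;  b_106 = 935;  b_107 = 407;  b_108 = 577;  b_109 = 886
  b_110 = 710;  b_111 = 416;  b_112 = 259;  b_113 = 73;  b_114 = 729;  b_115 = 699
  b_116 = 492;  b_117 = 540;  b_118 = 539;  b_119 = 387;  b_120 = 685;  b_121 = 218
  b_122 = 470;  b_123 = 663;  b_124 = 880;  b_125 = 639;  b_126 = 541;  b_127 = 24
  b_128 = 51;  b_129 = 647;  b_130 = 278;  b_131 = 495;  b_132 = 386;  b_133 = 946
  b_134 = 358;  b_135 = 293;  b_136 = 566;  b_137 = 758;  b_138 = 341;  b_139 = 900
  b_140 = 793;  b_141 = 283;  b_142 = 597;  b_143 = 875;  b_144 = 134;  b_145 = 321
  b_146 = 189;  b_147 = 216;  b_148 = 323;  b_149 = 681;  b_150 = 496;  b_151 = 1003
  b_152 = 260;  b_153 = 873;  b_154 = 359;  b_155 = 634;  b_156 = 247;  b_157 = 229
  b_158 = 49;  b_159 = 84;  b_160 = 118;  b_161 = 29;  b_162 = 459;  b_163 = 93
  b_164 = 448;  b_165 = 153;  b_166 = 955;  b_167 = 383;  b_168 = 563;  b_169 = 347
  b_170 = 221;  b_171 = 415;  b_172 = 50;  b_173 = 41;  b_174 = 178;  b_175 = 899
  b_176 = 985;  b_177 = 767;  b_178 = 159;  b_179 = 184;  b_180 = 800;  b_181 = 991
  b_182 = 8;  b_183 = 911;  b_184 = 789;  b_185 = 1003;  b_186 = 184;  b_187 = 433
  b_188 = 247;  b_189 = 901;  b_190 = 647;  b_191 = 915;  b_192 = 200;  b_193 = 953
  b_194 = 288;  b_195 = 351;  b_196 = 730;  b_197 = 243;  b_198 = 710;  b_199 = 111
  b_200 = 405;  b_201 = 367;  b_202 = 911;  b_203 = 658;  b_204 = 457;  b_205 = 522
  b_206 = 402
b_207 = 112·402 + 840·522 = 193
b_208 = 112·193 + 840·402 = 92

92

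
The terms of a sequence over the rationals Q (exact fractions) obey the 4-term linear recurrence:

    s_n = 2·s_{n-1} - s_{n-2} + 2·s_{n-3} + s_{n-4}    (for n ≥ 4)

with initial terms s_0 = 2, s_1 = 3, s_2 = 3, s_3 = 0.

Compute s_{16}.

s_4 = 2·0 + -1·3 + 2·3 + 1·2 = 5
s_5 = 2·5 + -1·0 + 2·3 + 1·3 = 19
s_6 = 2·19 + -1·5 + 2·0 + 1·3 = 36
s_7 = 2·36 + -1·19 + 2·5 + 1·0 = 63
s_8 = 2·63 + -1·36 + 2·19 + 1·5 = 133
s_9 = 2·133 + -1·63 + 2·36 + 1·19 = 294
s_10 = 2·294 + -1·133 + 2·63 + 1·36 = 617
s_11 = 2·617 + -1·294 + 2·133 + 1·63 = 1269
s_12 = 2·1269 + -1·617 + 2·294 + 1·133 = 2642
s_13 = 2·2642 + -1·1269 + 2·617 + 1·294 = 5543
s_14 = 2·5543 + -1·2642 + 2·1269 + 1·617 = 11599
s_15 = 2·11599 + -1·5543 + 2·2642 + 1·1269 = 24208
s_16 = 2·24208 + -1·11599 + 2·5543 + 1·2642 = 50545

50545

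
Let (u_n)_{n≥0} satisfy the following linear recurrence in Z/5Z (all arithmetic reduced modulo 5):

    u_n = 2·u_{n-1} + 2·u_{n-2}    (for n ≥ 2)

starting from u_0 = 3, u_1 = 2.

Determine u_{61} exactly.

3

u_2 = 2·2 + 2·3 = 0
u_3 = 2·0 + 2·2 = 4
u_4 = 2·4 + 2·0 = 3
u_5 = 2·3 + 2·4 = 4
u_6 = 2·4 + 2·3 = 4
u_7 = 2·4 + 2·4 = 1
u_8 = 2·1 + 2·4 = 0
u_9 = 2·0 + 2·1 = 2
u_10 = 2·2 + 2·0 = 4
u_11 = 2·4 + 2·2 = 2
u_12 = 2·2 + 2·4 = 2
u_13 = 2·2 + 2·2 = 3
u_14 = 2·3 + 2·2 = 0
u_15 = 2·0 + 2·3 = 1
u_16 = 2·1 + 2·0 = 2
u_17 = 2·2 + 2·1 = 1
u_18 = 2·1 + 2·2 = 1
u_19 = 2·1 + 2·1 = 4
u_20 = 2·4 + 2·1 = 0
u_21 = 2·0 + 2·4 = 3
u_22 = 2·3 + 2·0 = 1
u_23 = 2·1 + 2·3 = 3
u_24 = 2·3 + 2·1 = 3
u_25 = 2·3 + 2·3 = 2
(u_24, u_25) = (3, 2) = (u_0, u_1), so the sequence has period 24.
61 ≡ 13 (mod 24), hence u_61 = u_13 = 3.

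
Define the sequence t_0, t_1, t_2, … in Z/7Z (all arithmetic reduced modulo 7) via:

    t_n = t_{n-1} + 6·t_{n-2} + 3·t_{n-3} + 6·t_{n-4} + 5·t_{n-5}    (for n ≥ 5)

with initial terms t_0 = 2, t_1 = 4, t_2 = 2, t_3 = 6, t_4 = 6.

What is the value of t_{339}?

1

t_5 = 1·6 + 6·6 + 3·2 + 6·4 + 5·2 = 5
t_6 = 1·5 + 6·6 + 3·6 + 6·2 + 5·4 = 0
t_7 = 1·0 + 6·5 + 3·6 + 6·6 + 5·2 = 3
t_8 = 1·3 + 6·0 + 3·5 + 6·6 + 5·6 = 0
t_9 = 1·0 + 6·3 + 3·0 + 6·5 + 5·6 = 1
t_10 = 1·1 + 6·0 + 3·3 + 6·0 + 5·5 = 0
Continuing the recurrence:
  t_11 = 3;  t_12 = 0;  t_13 = 3;  t_14 = 3;  t_15 = 4;  t_16 = 4
  t_17 = 6;  t_18 = 5;  t_19 = 1;  t_20 = 2;  t_21 = 2;  t_22 = 0
  t_23 = 0;  t_24 = 2;  t_25 = 3;  t_26 = 4;  t_27 = 0;  t_28 = 3
  t_29 = 1;  t_30 = 2;  t_31 = 2;  t_32 = 0;  t_33 = 4;  t_34 = 6
  t_35 = 3;  t_36 = 5;  t_37 = 2;  t_38 = 6;  t_39 = 4;  t_40 = 0
  t_41 = 2;  t_42 = 4;  t_43 = 0;  t_44 = 1;  t_45 = 4;  t_46 = 2
  t_47 = 0;  t_48 = 2;  t_49 = 2;  t_50 = 4;  t_51 = 4;  t_52 = 4
  t_53 = 6;  t_54 = 6;  t_55 = 0;  t_56 = 0;  t_57 = 4;  t_58 = 0
  t_59 = 5;  t_60 = 3;  t_61 = 1;  t_62 = 5;  t_63 = 1;  t_64 = 0
  t_65 = 0;  t_66 = 3;  t_67 = 6;  t_68 = 1;  t_69 = 4;  t_70 = 4
  t_71 = 5;  t_72 = 0;  t_73 = 1;  t_74 = 4;  t_75 = 4;  t_76 = 0
  t_77 = 0;  t_78 = 6;  t_79 = 1;  t_80 = 1;  t_81 = 4;  t_82 = 0
  t_83 = 0;  t_84 = 2;  t_85 = 3;  t_86 = 0;  t_87 = 3;  t_88 = 3
  t_89 = 0;  t_90 = 0;  t_91 = 6;  t_92 = 4;  t_93 = 6;  t_94 = 6
  t_95 = 6;  t_96 = 2;  t_97 = 0;  t_98 = 5;  t_99 = 0;  t_100 = 2
  t_101 = 6;  t_102 = 6;  t_103 = 3;  t_104 = 6;  t_105 = 4;  t_106 = 3
  t_107 = 2;  t_108 = 6;  t_109 = 4;  t_110 = 0;  t_111 = 6;  t_112 = 1
  t_113 = 0;  t_114 = 2;  t_115 = 6;  t_116 = 5;  t_117 = 3;  t_118 = 0
  t_119 = 2;  t_120 = 1;  t_121 = 0;  t_122 = 6;  t_123 = 0;  t_124 = 3
  t_125 = 5;  t_126 = 3;  t_127 = 2;  t_128 = 4;  t_129 = 0;  t_130 = 3
  t_131 = 0;  t_132 = 3;  t_133 = 4;  t_134 = 5;  t_135 = 4;  t_136 = 1
  t_137 = 2;  t_138 = 0;  t_139 = 1;  t_140 = 5;  t_141 = 0;  t_142 = 1
  t_143 = 1;  t_144 = 0;  t_145 = 6;  t_146 = 1;  t_147 = 6;  t_148 = 0
  t_149 = 5;  t_150 = 3;  t_151 = 4;  t_152 = 4;  t_153 = 4;  t_154 = 6
  t_155 = 4;  t_156 = 5;  t_157 = 0;  t_158 = 0;  t_159 = 6;  t_160 = 0
  t_161 = 5;  t_162 = 2;  t_163 = 5;  t_164 = 6;  t_165 = 2;  t_166 = 6
  t_167 = 6;  t_168 = 4;  t_169 = 2;  t_170 = 6;  t_171 = 5;  t_172 = 3
  t_173 = 6;  t_174 = 1;  t_175 = 1;  t_176 = 5;  t_177 = 2;  t_178 = 1
  t_179 = 4;  t_180 = 2;  t_181 = 3;  t_182 = 1;  t_183 = 5;  t_184 = 3
  t_185 = 1;  t_186 = 6;  t_187 = 0;  t_188 = 5;  t_189 = 2;  t_190 = 3
  t_191 = 4;  t_192 = 2;  t_193 = 2;  t_194 = 5;  t_195 = 6;  t_196 = 4
  t_197 = 0;  t_198 = 5;  t_199 = 1;  t_200 = 1;  t_201 = 0;  t_202 = 4
  t_203 = 3;  t_204 = 3;  t_205 = 3;  t_206 = 5;  t_207 = 0;  t_208 = 2
  t_209 = 1;  t_210 = 2;  t_211 = 4;  t_212 = 3;  t_213 = 0;  t_214 = 5
  t_215 = 6;  t_216 = 4;  t_217 = 0;  t_218 = 2;  t_219 = 5;  t_220 = 1
  t_221 = 1;  t_222 = 6;  t_223 = 6;  t_224 = 6;  t_225 = 1;  t_226 = 5
  t_227 = 4;  t_228 = 5;  t_229 = 3;  t_230 = 3;  t_231 = 1;  t_232 = 1
  t_233 = 3;  t_234 = 3;  t_235 = 3;  t_236 = 6;  t_237 = 0;  t_238 = 1
  t_239 = 3;  t_240 = 4;  t_241 = 6;  t_242 = 3;  t_243 = 4;  t_244 = 2
  t_245 = 0;  t_246 = 2;  t_247 = 5;  t_248 = 0;  t_249 = 4;  t_250 = 3
  t_251 = 4;  t_252 = 3;  t_253 = 4;  t_254 = 2;  t_255 = 4;  t_256 = 3
  t_257 = 2;  t_258 = 1;  t_259 = 0;  t_260 = 1;  t_261 = 3;  t_262 = 4
  t_263 = 2;  t_264 = 6;  t_265 = 4;  t_266 = 1;  t_267 = 5;  t_268 = 6
  t_269 = 2;  t_270 = 2;  t_271 = 4;  t_272 = 6;  t_273 = 1;  t_274 = 1
  t_275 = 3;  t_276 = 5;  t_277 = 6;  t_278 = 0;  t_279 = 4;  t_280 = 4
  t_281 = 5;  t_282 = 1;  t_283 = 4;  t_284 = 6;  t_285 = 6;  t_286 = 1
  t_287 = 0;  t_288 = 3;  t_289 = 2;  t_290 = 0;  t_291 = 5;  t_292 = 1
  t_293 = 2;  t_294 = 5;  t_295 = 1;  t_296 = 5;  t_297 = 1;  t_298 = 4
  t_299 = 0;  t_300 = 6;  t_301 = 0;  t_302 = 2;  t_303 = 5;  t_304 = 4
  t_305 = 0;  t_306 = 2;  t_307 = 5;  t_308 = 3;  t_309 = 3;  t_310 = 6
  t_311 = 3;  t_312 = 0;  t_313 = 6;  t_314 = 3;  t_315 = 3;  t_316 = 5
  t_317 = 5;  t_318 = 1;  t_319 = 2;  t_320 = 5;  t_321 = 5;  t_322 = 2
  t_323 = 1;  t_324 = 5;  t_325 = 2;  t_326 = 2;  t_327 = 3;  t_328 = 0
  t_329 = 5;  t_330 = 1;  t_331 = 3;  t_332 = 4;  t_333 = 6;  t_334 = 0
  t_335 = 1;  t_336 = 2;  t_337 = 1
t_338 = 1·1 + 6·2 + 3·1 + 6·0 + 5·6 = 4
t_339 = 1·4 + 6·1 + 3·2 + 6·1 + 5·0 = 1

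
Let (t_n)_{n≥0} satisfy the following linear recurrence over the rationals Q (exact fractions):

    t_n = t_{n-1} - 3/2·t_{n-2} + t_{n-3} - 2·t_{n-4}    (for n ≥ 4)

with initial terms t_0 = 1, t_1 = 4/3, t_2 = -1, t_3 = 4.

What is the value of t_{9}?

-19/24

t_4 = 1·4 + -3/2·-1 + 1·4/3 + -2·1 = 29/6
t_5 = 1·29/6 + -3/2·4 + 1·-1 + -2·4/3 = -29/6
t_6 = 1·-29/6 + -3/2·29/6 + 1·4 + -2·-1 = -73/12
t_7 = 1·-73/12 + -3/2·-29/6 + 1·29/6 + -2·4 = -2
t_8 = 1·-2 + -3/2·-73/12 + 1·-29/6 + -2·29/6 = -59/8
t_9 = 1·-59/8 + -3/2·-2 + 1·-73/12 + -2·-29/6 = -19/24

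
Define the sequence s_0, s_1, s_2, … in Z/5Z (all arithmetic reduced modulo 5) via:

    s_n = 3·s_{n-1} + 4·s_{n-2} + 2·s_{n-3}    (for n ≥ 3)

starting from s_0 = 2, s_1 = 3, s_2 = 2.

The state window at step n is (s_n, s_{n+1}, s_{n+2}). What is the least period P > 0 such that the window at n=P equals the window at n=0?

124

n=0: window = (2, 3, 2)
n=1: window = (3, 2, 2)
n=2: window = (2, 2, 0)
n=3: window = (2, 0, 2)
n=4: window = (0, 2, 0)
n=5: window = (2, 0, 3)
n=6: window = (0, 3, 3)
n=7: window = (3, 3, 1)
n=8: window = (3, 1, 1)
n=9: window = (1, 1, 3)
n=10: window = (1, 3, 0)
n=11: window = (3, 0, 4)
n=12: window = (0, 4, 3)
n=13: window = (4, 3, 0)
n=14: window = (3, 0, 0)
n=15: window = (0, 0, 1)
n=16: window = (0, 1, 3)
n=17: window = (1, 3, 3)
n=18: window = (3, 3, 3)
n=19: window = (3, 3, 2)
n=20: window = (3, 2, 4)
n=21: window = (2, 4, 1)
n=22: window = (4, 1, 3)
n=23: window = (1, 3, 1)
n=24: window = (3, 1, 2)
n=25: window = (1, 2, 1)
n=26: window = (2, 1, 3)
n=27: window = (1, 3, 2)
n=28: window = (3, 2, 0)
n=29: window = (2, 0, 4)
n=30: window = (0, 4, 1)
n=31: window = (4, 1, 4)
n=32: window = (1, 4, 4)
n=33: window = (4, 4, 0)
n=34: window = (4, 0, 4)
n=35: window = (0, 4, 0)
n=36: window = (4, 0, 1)
n=37: window = (0, 1, 1)
n=38: window = (1, 1, 2)
n=39: window = (1, 2, 2)
n=40: window = (2, 2, 1)
…
n=122: window = (1, 0, 2)
n=123: window = (0, 2, 3)
n=124: window = (2, 3, 2)
window at n=124 equals window at n=0 → period = 124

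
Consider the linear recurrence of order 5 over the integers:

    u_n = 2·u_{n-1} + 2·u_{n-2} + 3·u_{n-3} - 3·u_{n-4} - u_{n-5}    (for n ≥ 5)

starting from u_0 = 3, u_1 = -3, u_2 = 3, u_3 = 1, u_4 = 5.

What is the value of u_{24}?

u_5 = 2·5 + 2·1 + 3·3 + -3·-3 + -1·3 = 27
u_6 = 2·27 + 2·5 + 3·1 + -3·3 + -1·-3 = 61
u_7 = 2·61 + 2·27 + 3·5 + -3·1 + -1·3 = 185
u_8 = 2·185 + 2·61 + 3·27 + -3·5 + -1·1 = 557
u_9 = 2·557 + 2·185 + 3·61 + -3·27 + -1·5 = 1581
u_10 = 2·1581 + 2·557 + 3·185 + -3·61 + -1·27 = 4621
u_11 = 2·4621 + 2·1581 + 3·557 + -3·185 + -1·61 = 13459
u_12 = 2·13459 + 2·4621 + 3·1581 + -3·557 + -1·185 = 39047
u_13 = 2·39047 + 2·13459 + 3·4621 + -3·1581 + -1·557 = 113575
u_14 = 2·113575 + 2·39047 + 3·13459 + -3·4621 + -1·1581 = 330177
u_15 = 2·330177 + 2·113575 + 3·39047 + -3·13459 + -1·4621 = 959647
u_16 = 2·959647 + 2·330177 + 3·113575 + -3·39047 + -1·13459 = 2789773
u_17 = 2·2789773 + 2·959647 + 3·330177 + -3·113575 + -1·39047 = 8109599
u_18 = 2·8109599 + 2·2789773 + 3·959647 + -3·330177 + -1·113575 = 23573579
u_19 = 2·23573579 + 2·8109599 + 3·2789773 + -3·959647 + -1·330177 = 68526557
u_20 = 2·68526557 + 2·23573579 + 3·8109599 + -3·2789773 + -1·959647 = 199200103
u_21 = 2·199200103 + 2·68526557 + 3·23573579 + -3·8109599 + -1·2789773 = 579055487
u_22 = 2·579055487 + 2·199200103 + 3·68526557 + -3·23573579 + -1·8109599 = 1683260515
u_23 = 2·1683260515 + 2·579055487 + 3·199200103 + -3·68526557 + -1·23573579 = 4893079063
u_24 = 2·4893079063 + 2·1683260515 + 3·579055487 + -3·199200103 + -1·68526557 = 14223718751

14223718751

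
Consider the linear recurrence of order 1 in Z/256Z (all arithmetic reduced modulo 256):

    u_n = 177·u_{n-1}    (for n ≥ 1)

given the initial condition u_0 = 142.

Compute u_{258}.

u_1 = 177·142 = 46
u_2 = 177·46 = 206
u_3 = 177·206 = 110
u_4 = 177·110 = 14
u_5 = 177·14 = 174
u_6 = 177·174 = 78
u_7 = 177·78 = 238
u_8 = 177·238 = 142
(u_8) = (142) = (u_0), so the sequence has period 8.
258 ≡ 2 (mod 8), hence u_258 = u_2 = 206.

206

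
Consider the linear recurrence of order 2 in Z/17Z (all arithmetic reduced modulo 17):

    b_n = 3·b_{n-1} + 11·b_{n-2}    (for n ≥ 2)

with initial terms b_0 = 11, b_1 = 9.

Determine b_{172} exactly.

7

b_2 = 3·9 + 11·11 = 12
b_3 = 3·12 + 11·9 = 16
b_4 = 3·16 + 11·12 = 10
b_5 = 3·10 + 11·16 = 2
b_6 = 3·2 + 11·10 = 14
b_7 = 3·14 + 11·2 = 13
b_8 = 3·13 + 11·14 = 6
b_9 = 3·6 + 11·13 = 8
b_10 = 3·8 + 11·6 = 5
b_11 = 3·5 + 11·8 = 1
b_12 = 3·1 + 11·5 = 7
b_13 = 3·7 + 11·1 = 15
b_14 = 3·15 + 11·7 = 3
b_15 = 3·3 + 11·15 = 4
b_16 = 3·4 + 11·3 = 11
b_17 = 3·11 + 11·4 = 9
(b_16, b_17) = (11, 9) = (b_0, b_1), so the sequence has period 16.
172 ≡ 12 (mod 16), hence b_172 = b_12 = 7.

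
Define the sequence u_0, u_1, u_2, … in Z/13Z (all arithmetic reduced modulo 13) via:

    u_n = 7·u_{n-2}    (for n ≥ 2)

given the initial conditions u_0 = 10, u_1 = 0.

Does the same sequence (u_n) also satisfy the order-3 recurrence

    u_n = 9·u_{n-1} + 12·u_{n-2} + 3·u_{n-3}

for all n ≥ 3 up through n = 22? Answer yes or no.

Terms u_0..u_22: 10, 0, 5, 0, 9, 0, 11, 0, 12, 0, 6, 0, 3, 0, 8, 0, 4, 0, 2, 0, 1, 0, 7
n=3: candidate gives 10, actual u_3 = 0 ✗

no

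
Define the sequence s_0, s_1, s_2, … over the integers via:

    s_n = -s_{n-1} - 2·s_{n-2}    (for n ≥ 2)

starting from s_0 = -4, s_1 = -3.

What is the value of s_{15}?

s_2 = -1·-3 + -2·-4 = 11
s_3 = -1·11 + -2·-3 = -5
s_4 = -1·-5 + -2·11 = -17
s_5 = -1·-17 + -2·-5 = 27
s_6 = -1·27 + -2·-17 = 7
s_7 = -1·7 + -2·27 = -61
s_8 = -1·-61 + -2·7 = 47
s_9 = -1·47 + -2·-61 = 75
s_10 = -1·75 + -2·47 = -169
s_11 = -1·-169 + -2·75 = 19
s_12 = -1·19 + -2·-169 = 319
s_13 = -1·319 + -2·19 = -357
s_14 = -1·-357 + -2·319 = -281
s_15 = -1·-281 + -2·-357 = 995

995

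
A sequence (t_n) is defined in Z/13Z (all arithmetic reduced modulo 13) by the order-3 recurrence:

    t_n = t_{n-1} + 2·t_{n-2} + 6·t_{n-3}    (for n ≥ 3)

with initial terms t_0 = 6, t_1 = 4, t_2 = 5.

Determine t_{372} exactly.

4

t_3 = 1·5 + 2·4 + 6·6 = 10
t_4 = 1·10 + 2·5 + 6·4 = 5
t_5 = 1·5 + 2·10 + 6·5 = 3
t_6 = 1·3 + 2·5 + 6·10 = 8
t_7 = 1·8 + 2·3 + 6·5 = 5
t_8 = 1·5 + 2·8 + 6·3 = 0
Continuing the recurrence:
  t_9 = 6;  t_10 = 10;  t_11 = 9;  t_12 = 0;  t_13 = 0;  t_14 = 2
  t_15 = 2;  t_16 = 6;  t_17 = 9;  t_18 = 7;  t_19 = 9;  t_20 = 12
  t_21 = 7;  t_22 = 7;  t_23 = 2;  t_24 = 6;  t_25 = 0;  t_26 = 11
  t_27 = 8;  t_28 = 4;  t_29 = 8;  t_30 = 12;  t_31 = 0;  t_32 = 7
  t_33 = 1;  t_34 = 2;  t_35 = 7;  t_36 = 4;  t_37 = 4;  t_38 = 2
  t_39 = 8;  t_40 = 10;  t_41 = 12;  t_42 = 2;  t_43 = 8;  t_44 = 6
  t_45 = 8;  t_46 = 3;  t_47 = 3;  t_48 = 5;  t_49 = 3;  t_50 = 5
  t_51 = 2;  t_52 = 4;  t_53 = 12;  t_54 = 6;  t_55 = 2;  t_56 = 8
  t_57 = 9;  t_58 = 11;  t_59 = 12;  t_60 = 10;  t_61 = 9;  t_62 = 10
  t_63 = 10;  t_64 = 6;  t_65 = 8;  t_66 = 2;  t_67 = 2;  t_68 = 2
  t_69 = 5;  t_70 = 8;  t_71 = 4;  t_72 = 11;  t_73 = 2;  t_74 = 9
  t_75 = 1;  t_76 = 5;  t_77 = 9;  t_78 = 12;  t_79 = 8;  t_80 = 8
  t_81 = 5;  t_82 = 4;  t_83 = 10;  t_84 = 9;  t_85 = 1;  t_86 = 1
  t_87 = 5;  t_88 = 0;  t_89 = 3;  t_90 = 7;  t_91 = 0;  t_92 = 6
  t_93 = 9;  t_94 = 8;  t_95 = 10;  t_96 = 2;  t_97 = 5;  t_98 = 4
  t_99 = 0;  t_100 = 12;  t_101 = 10;  t_102 = 8;  t_103 = 9;  t_104 = 7
  t_105 = 8;  t_106 = 11;  t_107 = 4;  t_108 = 9;  t_109 = 5;  t_110 = 8
  t_111 = 7;  t_112 = 1;  t_113 = 11;  t_114 = 3;  t_115 = 5;  t_116 = 12
  t_117 = 1;  t_118 = 3;  t_119 = 12;  t_120 = 11;  t_121 = 1;  t_122 = 4
  t_123 = 7;  t_124 = 8;  t_125 = 7;  t_126 = 0;  t_127 = 10;  t_128 = 0
  t_129 = 7;  t_130 = 2;  t_131 = 3;  t_132 = 10;  t_133 = 2;  t_134 = 1
  t_135 = 0;  t_136 = 1;  t_137 = 7;  t_138 = 9;  t_139 = 3;  t_140 = 11
  t_141 = 6;  t_142 = 7;  t_143 = 7;  t_144 = 5;  t_145 = 9;  t_146 = 9
  t_147 = 5;  t_148 = 12;  t_149 = 11;  t_150 = 0;  t_151 = 3;  t_152 = 4
  t_153 = 10;  t_154 = 10;  t_155 = 2;  t_156 = 4;  t_157 = 3;  t_158 = 10
  t_159 = 1;  t_160 = 0;  t_161 = 10;  t_162 = 3;  t_163 = 10;  t_164 = 11
  t_165 = 10;  t_166 = 1;  t_167 = 9;  t_168 = 6;  t_169 = 4;  t_170 = 5
  t_171 = 10;  t_172 = 5;  t_173 = 3;  t_174 = 8;  t_175 = 5;  t_176 = 0
  t_177 = 6;  t_178 = 10;  t_179 = 9;  t_180 = 0;  t_181 = 0;  t_182 = 2
  t_183 = 2;  t_184 = 6;  t_185 = 9;  t_186 = 7;  t_187 = 9;  t_188 = 12
  t_189 = 7;  t_190 = 7;  t_191 = 2;  t_192 = 6;  t_193 = 0;  t_194 = 11
  t_195 = 8;  t_196 = 4;  t_197 = 8;  t_198 = 12;  t_199 = 0;  t_200 = 7
  t_201 = 1;  t_202 = 2;  t_203 = 7;  t_204 = 4;  t_205 = 4;  t_206 = 2
  t_207 = 8;  t_208 = 10;  t_209 = 12;  t_210 = 2;  t_211 = 8;  t_212 = 6
  t_213 = 8;  t_214 = 3;  t_215 = 3;  t_216 = 5;  t_217 = 3;  t_218 = 5
  t_219 = 2;  t_220 = 4;  t_221 = 12;  t_222 = 6;  t_223 = 2;  t_224 = 8
  t_225 = 9;  t_226 = 11;  t_227 = 12;  t_228 = 10;  t_229 = 9;  t_230 = 10
  t_231 = 10;  t_232 = 6;  t_233 = 8;  t_234 = 2;  t_235 = 2;  t_236 = 2
  t_237 = 5;  t_238 = 8;  t_239 = 4;  t_240 = 11;  t_241 = 2;  t_242 = 9
  t_243 = 1;  t_244 = 5;  t_245 = 9;  t_246 = 12;  t_247 = 8;  t_248 = 8
  t_249 = 5;  t_250 = 4;  t_251 = 10;  t_252 = 9;  t_253 = 1;  t_254 = 1
  t_255 = 5;  t_256 = 0;  t_257 = 3;  t_258 = 7;  t_259 = 0;  t_260 = 6
  t_261 = 9;  t_262 = 8;  t_263 = 10;  t_264 = 2;  t_265 = 5;  t_266 = 4
  t_267 = 0;  t_268 = 12;  t_269 = 10;  t_270 = 8;  t_271 = 9;  t_272 = 7
  t_273 = 8;  t_274 = 11;  t_275 = 4;  t_276 = 9;  t_277 = 5;  t_278 = 8
  t_279 = 7;  t_280 = 1;  t_281 = 11;  t_282 = 3;  t_283 = 5;  t_284 = 12
  t_285 = 1;  t_286 = 3;  t_287 = 12;  t_288 = 11;  t_289 = 1;  t_290 = 4
  t_291 = 7;  t_292 = 8;  t_293 = 7;  t_294 = 0;  t_295 = 10;  t_296 = 0
  t_297 = 7;  t_298 = 2;  t_299 = 3;  t_300 = 10;  t_301 = 2;  t_302 = 1
  t_303 = 0;  t_304 = 1;  t_305 = 7;  t_306 = 9;  t_307 = 3;  t_308 = 11
  t_309 = 6;  t_310 = 7;  t_311 = 7;  t_312 = 5;  t_313 = 9;  t_314 = 9
  t_315 = 5;  t_316 = 12;  t_317 = 11;  t_318 = 0;  t_319 = 3;  t_320 = 4
  t_321 = 10;  t_322 = 10;  t_323 = 2;  t_324 = 4;  t_325 = 3;  t_326 = 10
  t_327 = 1;  t_328 = 0;  t_329 = 10;  t_330 = 3;  t_331 = 10;  t_332 = 11
  t_333 = 10;  t_334 = 1;  t_335 = 9;  t_336 = 6;  t_337 = 4;  t_338 = 5
  t_339 = 10;  t_340 = 5;  t_341 = 3;  t_342 = 8;  t_343 = 5;  t_344 = 0
  t_345 = 6;  t_346 = 10;  t_347 = 9;  t_348 = 0;  t_349 = 0;  t_350 = 2
  t_351 = 2;  t_352 = 6;  t_353 = 9;  t_354 = 7;  t_355 = 9;  t_356 = 12
  t_357 = 7;  t_358 = 7;  t_359 = 2;  t_360 = 6;  t_361 = 0;  t_362 = 11
  t_363 = 8;  t_364 = 4;  t_365 = 8;  t_366 = 12;  t_367 = 0;  t_368 = 7
  t_369 = 1;  t_370 = 2
t_371 = 1·2 + 2·1 + 6·7 = 7
t_372 = 1·7 + 2·2 + 6·1 = 4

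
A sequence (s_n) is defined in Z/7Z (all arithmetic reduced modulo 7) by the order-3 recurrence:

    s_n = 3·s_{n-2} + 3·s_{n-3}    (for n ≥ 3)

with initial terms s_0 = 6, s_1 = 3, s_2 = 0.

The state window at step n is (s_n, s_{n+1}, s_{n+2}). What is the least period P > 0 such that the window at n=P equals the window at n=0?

48

n=0: window = (6, 3, 0)
n=1: window = (3, 0, 6)
n=2: window = (0, 6, 2)
n=3: window = (6, 2, 4)
n=4: window = (2, 4, 3)
n=5: window = (4, 3, 4)
n=6: window = (3, 4, 0)
n=7: window = (4, 0, 0)
n=8: window = (0, 0, 5)
n=9: window = (0, 5, 0)
n=10: window = (5, 0, 1)
n=11: window = (0, 1, 1)
n=12: window = (1, 1, 3)
n=13: window = (1, 3, 6)
n=14: window = (3, 6, 5)
n=15: window = (6, 5, 6)
n=16: window = (5, 6, 5)
n=17: window = (6, 5, 5)
n=18: window = (5, 5, 5)
n=19: window = (5, 5, 2)
n=20: window = (5, 2, 2)
n=21: window = (2, 2, 0)
n=22: window = (2, 0, 5)
n=23: window = (0, 5, 6)
n=24: window = (5, 6, 1)
n=25: window = (6, 1, 5)
n=26: window = (1, 5, 0)
n=27: window = (5, 0, 4)
n=28: window = (0, 4, 1)
n=29: window = (4, 1, 5)
n=30: window = (1, 5, 1)
n=31: window = (5, 1, 4)
n=32: window = (1, 4, 4)
n=33: window = (4, 4, 1)
n=34: window = (4, 1, 3)
n=35: window = (1, 3, 1)
n=36: window = (3, 1, 5)
n=37: window = (1, 5, 5)
n=38: window = (5, 5, 4)
n=39: window = (5, 4, 2)
n=40: window = (4, 2, 6)
…
n=46: window = (0, 1, 6)
n=47: window = (1, 6, 3)
n=48: window = (6, 3, 0)
window at n=48 equals window at n=0 → period = 48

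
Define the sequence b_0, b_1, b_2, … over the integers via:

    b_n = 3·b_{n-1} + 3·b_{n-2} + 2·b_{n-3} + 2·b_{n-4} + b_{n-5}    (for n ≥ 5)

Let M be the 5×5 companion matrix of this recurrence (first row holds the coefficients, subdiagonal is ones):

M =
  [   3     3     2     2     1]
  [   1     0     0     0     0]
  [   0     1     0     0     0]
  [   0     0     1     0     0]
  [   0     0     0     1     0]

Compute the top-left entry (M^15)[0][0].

638908177

(M^15)[0][0] is the top entry after applying M 15 times to the unit state (1, 0, 0, 0, 0). Equivalently it is h_{19} for the auxiliary sequence (h_n) obeying the same recurrence with h_4 = 1 and h_i = 0 for 0 ≤ i < 4:
h_5 = 3·1 + 3·0 + 2·0 + 2·0 + 1·0 = 3
h_6 = 3·3 + 3·1 + 2·0 + 2·0 + 1·0 = 12
h_7 = 3·12 + 3·3 + 2·1 + 2·0 + 1·0 = 47
h_8 = 3·47 + 3·12 + 2·3 + 2·1 + 1·0 = 185
h_9 = 3·185 + 3·47 + 2·12 + 2·3 + 1·1 = 727
h_10 = 3·727 + 3·185 + 2·47 + 2·12 + 1·3 = 2857
h_11 = 3·2857 + 3·727 + 2·185 + 2·47 + 1·12 = 11228
h_12 = 3·11228 + 3·2857 + 2·727 + 2·185 + 1·47 = 44126
h_13 = 3·44126 + 3·11228 + 2·2857 + 2·727 + 1·185 = 173415
h_14 = 3·173415 + 3·44126 + 2·11228 + 2·2857 + 1·727 = 681520
h_15 = 3·681520 + 3·173415 + 2·44126 + 2·11228 + 1·2857 = 2678370
h_16 = 3·2678370 + 3·681520 + 2·173415 + 2·44126 + 1·11228 = 10525980
h_17 = 3·10525980 + 3·2678370 + 2·681520 + 2·173415 + 1·44126 = 41367046
h_18 = 3·41367046 + 3·10525980 + 2·2678370 + 2·681520 + 1·173415 = 162572273
h_19 = 3·162572273 + 3·41367046 + 2·10525980 + 2·2678370 + 1·681520 = 638908177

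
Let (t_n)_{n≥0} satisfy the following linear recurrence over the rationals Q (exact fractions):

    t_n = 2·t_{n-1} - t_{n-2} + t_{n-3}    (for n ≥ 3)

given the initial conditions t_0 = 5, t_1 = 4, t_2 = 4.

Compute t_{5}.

t_3 = 2·4 + -1·4 + 1·5 = 9
t_4 = 2·9 + -1·4 + 1·4 = 18
t_5 = 2·18 + -1·9 + 1·4 = 31

31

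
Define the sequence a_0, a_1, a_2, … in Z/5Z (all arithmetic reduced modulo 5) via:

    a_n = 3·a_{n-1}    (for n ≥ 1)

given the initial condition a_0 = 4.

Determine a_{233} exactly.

a_1 = 3·4 = 2
a_2 = 3·2 = 1
a_3 = 3·1 = 3
a_4 = 3·3 = 4
(a_4) = (4) = (a_0), so the sequence has period 4.
233 ≡ 1 (mod 4), hence a_233 = a_1 = 2.

2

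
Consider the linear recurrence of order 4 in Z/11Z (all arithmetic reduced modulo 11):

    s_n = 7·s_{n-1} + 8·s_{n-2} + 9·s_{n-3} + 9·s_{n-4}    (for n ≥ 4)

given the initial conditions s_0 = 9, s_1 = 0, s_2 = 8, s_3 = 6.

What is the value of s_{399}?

s_4 = 7·6 + 8·8 + 9·0 + 9·9 = 0
s_5 = 7·0 + 8·6 + 9·8 + 9·0 = 10
s_6 = 7·10 + 8·0 + 9·6 + 9·8 = 9
s_7 = 7·9 + 8·10 + 9·0 + 9·6 = 10
s_8 = 7·10 + 8·9 + 9·10 + 9·0 = 1
s_9 = 7·1 + 8·10 + 9·9 + 9·10 = 5
s_10 = 7·5 + 8·1 + 9·10 + 9·9 = 5
s_11 = 7·5 + 8·5 + 9·1 + 9·10 = 9
s_12 = 7·9 + 8·5 + 9·5 + 9·1 = 3
s_13 = 7·3 + 8·9 + 9·5 + 9·5 = 7
s_14 = 7·7 + 8·3 + 9·9 + 9·5 = 1
s_15 = 7·1 + 8·7 + 9·3 + 9·9 = 6
s_16 = 7·6 + 8·1 + 9·7 + 9·3 = 8
s_17 = 7·8 + 8·6 + 9·1 + 9·7 = 0
s_18 = 7·0 + 8·8 + 9·6 + 9·1 = 6
s_19 = 7·6 + 8·0 + 9·8 + 9·6 = 3
s_20 = 7·3 + 8·6 + 9·0 + 9·8 = 9
s_21 = 7·9 + 8·3 + 9·6 + 9·0 = 9
s_22 = 7·9 + 8·9 + 9·3 + 9·6 = 7
s_23 = 7·7 + 8·9 + 9·9 + 9·3 = 9
s_24 = 7·9 + 8·7 + 9·9 + 9·9 = 6
s_25 = 7·6 + 8·9 + 9·7 + 9·9 = 5
s_26 = 7·5 + 8·6 + 9·9 + 9·7 = 7
s_27 = 7·7 + 8·5 + 9·6 + 9·9 = 4
s_28 = 7·4 + 8·7 + 9·5 + 9·6 = 7
s_29 = 7·7 + 8·4 + 9·7 + 9·5 = 2
s_30 = 7·2 + 8·7 + 9·4 + 9·7 = 4
s_31 = 7·4 + 8·2 + 9·7 + 9·4 = 0
s_32 = 7·0 + 8·4 + 9·2 + 9·7 = 3
s_33 = 7·3 + 8·0 + 9·4 + 9·2 = 9
s_34 = 7·9 + 8·3 + 9·0 + 9·4 = 2
s_35 = 7·2 + 8·9 + 9·3 + 9·0 = 3
s_36 = 7·3 + 8·2 + 9·9 + 9·3 = 2
s_37 = 7·2 + 8·3 + 9·2 + 9·9 = 5
s_38 = 7·5 + 8·2 + 9·3 + 9·2 = 8
s_39 = 7·8 + 8·5 + 9·2 + 9·3 = 9
s_40 = 7·9 + 8·8 + 9·5 + 9·2 = 3
s_41 = 7·3 + 8·9 + 9·8 + 9·5 = 1
s_42 = 7·1 + 8·3 + 9·9 + 9·8 = 8
s_43 = 7·8 + 8·1 + 9·3 + 9·9 = 7
s_44 = 7·7 + 8·8 + 9·1 + 9·3 = 6
s_45 = 7·6 + 8·7 + 9·8 + 9·1 = 3
s_46 = 7·3 + 8·6 + 9·7 + 9·8 = 6
s_47 = 7·6 + 8·3 + 9·6 + 9·7 = 7
s_48 = 7·7 + 8·6 + 9·3 + 9·6 = 2
s_49 = 7·2 + 8·7 + 9·6 + 9·3 = 8
s_50 = 7·8 + 8·2 + 9·7 + 9·6 = 2
s_51 = 7·2 + 8·8 + 9·2 + 9·7 = 5
s_52 = 7·5 + 8·2 + 9·8 + 9·2 = 9
s_53 = 7·9 + 8·5 + 9·2 + 9·8 = 6
s_54 = 7·6 + 8·9 + 9·5 + 9·2 = 1
s_55 = 7·1 + 8·6 + 9·9 + 9·5 = 5
s_56 = 7·5 + 8·1 + 9·6 + 9·9 = 2
s_57 = 7·2 + 8·5 + 9·1 + 9·6 = 7
s_58 = 7·7 + 8·2 + 9·5 + 9·1 = 9
s_59 = 7·9 + 8·7 + 9·2 + 9·5 = 6
s_60 = 7·6 + 8·9 + 9·7 + 9·2 = 8
s_61 = 7·8 + 8·6 + 9·9 + 9·7 = 6
s_62 = 7·6 + 8·8 + 9·6 + 9·9 = 10
s_63 = 7·10 + 8·6 + 9·8 + 9·6 = 2
s_64 = 7·2 + 8·10 + 9·6 + 9·8 = 0
s_65 = 7·0 + 8·2 + 9·10 + 9·6 = 6
s_66 = 7·6 + 8·0 + 9·2 + 9·10 = 7
s_67 = 7·7 + 8·6 + 9·0 + 9·2 = 5
s_68 = 7·5 + 8·7 + 9·6 + 9·0 = 2
s_69 = 7·2 + 8·5 + 9·7 + 9·6 = 6
s_70 = 7·6 + 8·2 + 9·5 + 9·7 = 1
s_71 = 7·1 + 8·6 + 9·2 + 9·5 = 8
s_72 = 7·8 + 8·1 + 9·6 + 9·2 = 4
s_73 = 7·4 + 8·8 + 9·1 + 9·6 = 1
s_74 = 7·1 + 8·4 + 9·8 + 9·1 = 10
s_75 = 7·10 + 8·1 + 9·4 + 9·8 = 10
s_76 = 7·10 + 8·10 + 9·1 + 9·4 = 8
s_77 = 7·8 + 8·10 + 9·10 + 9·1 = 4
s_78 = 7·4 + 8·8 + 9·10 + 9·10 = 8
s_79 = 7·8 + 8·4 + 9·8 + 9·10 = 8
s_80 = 7·8 + 8·8 + 9·4 + 9·8 = 8
s_81 = 7·8 + 8·8 + 9·8 + 9·4 = 8
s_82 = 7·8 + 8·8 + 9·8 + 9·8 = 0
s_83 = 7·0 + 8·8 + 9·8 + 9·8 = 10
s_84 = 7·10 + 8·0 + 9·8 + 9·8 = 5
s_85 = 7·5 + 8·10 + 9·0 + 9·8 = 0
s_86 = 7·0 + 8·5 + 9·10 + 9·0 = 9
s_87 = 7·9 + 8·0 + 9·5 + 9·10 = 0
s_88 = 7·0 + 8·9 + 9·0 + 9·5 = 7
s_89 = 7·7 + 8·0 + 9·9 + 9·0 = 9
s_90 = 7·9 + 8·7 + 9·0 + 9·9 = 2
s_91 = 7·2 + 8·9 + 9·7 + 9·0 = 6
s_92 = 7·6 + 8·2 + 9·9 + 9·7 = 4
s_93 = 7·4 + 8·6 + 9·2 + 9·9 = 10
s_94 = 7·10 + 8·4 + 9·6 + 9·2 = 9
s_95 = 7·9 + 8·10 + 9·4 + 9·6 = 2
s_96 = 7·2 + 8·9 + 9·10 + 9·4 = 3
s_97 = 7·3 + 8·2 + 9·9 + 9·10 = 10
s_98 = 7·10 + 8·3 + 9·2 + 9·9 = 6
s_99 = 7·6 + 8·10 + 9·3 + 9·2 = 2
s_100 = 7·2 + 8·6 + 9·10 + 9·3 = 3
s_101 = 7·3 + 8·2 + 9·6 + 9·10 = 5
s_102 = 7·5 + 8·3 + 9·2 + 9·6 = 10
s_103 = 7·10 + 8·5 + 9·3 + 9·2 = 1
s_104 = 7·1 + 8·10 + 9·5 + 9·3 = 5
s_105 = 7·5 + 8·1 + 9·10 + 9·5 = 2
s_106 = 7·2 + 8·5 + 9·1 + 9·10 = 10
s_107 = 7·10 + 8·2 + 9·5 + 9·1 = 8
s_108 = 7·8 + 8·10 + 9·2 + 9·5 = 1
s_109 = 7·1 + 8·8 + 9·10 + 9·2 = 3
s_110 = 7·3 + 8·1 + 9·8 + 9·10 = 4
s_111 = 7·4 + 8·3 + 9·1 + 9·8 = 1
s_112 = 7·1 + 8·4 + 9·3 + 9·1 = 9
s_113 = 7·9 + 8·1 + 9·4 + 9·3 = 2
s_114 = 7·2 + 8·9 + 9·1 + 9·4 = 10
s_115 = 7·10 + 8·2 + 9·9 + 9·1 = 0
s_116 = 7·0 + 8·10 + 9·2 + 9·9 = 3
s_117 = 7·3 + 8·0 + 9·10 + 9·2 = 8
s_118 = 7·8 + 8·3 + 9·0 + 9·10 = 5
s_119 = 7·5 + 8·8 + 9·3 + 9·0 = 5
s_120 = 7·5 + 8·5 + 9·8 + 9·3 = 9
s_121 = 7·9 + 8·5 + 9·5 + 9·8 = 0
s_122 = 7·0 + 8·9 + 9·5 + 9·5 = 8
s_123 = 7·8 + 8·0 + 9·9 + 9·5 = 6
(s_120, s_121, s_122, s_123) = (9, 0, 8, 6) = (s_0, s_1, s_2, s_3), so the sequence has period 120.
399 ≡ 39 (mod 120), hence s_399 = s_39 = 9.

9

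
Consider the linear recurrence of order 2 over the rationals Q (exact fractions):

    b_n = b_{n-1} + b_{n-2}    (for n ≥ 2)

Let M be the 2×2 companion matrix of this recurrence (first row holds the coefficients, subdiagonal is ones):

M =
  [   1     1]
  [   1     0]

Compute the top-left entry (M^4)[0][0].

(M^4)[0][0] is the top entry after applying M 4 times to the unit state (1, 0). Equivalently it is h_{5} for the auxiliary sequence (h_n) obeying the same recurrence with h_1 = 1 and h_i = 0 for 0 ≤ i < 1:
h_2 = 1·1 + 1·0 = 1
h_3 = 1·1 + 1·1 = 2
h_4 = 1·2 + 1·1 = 3
h_5 = 1·3 + 1·2 = 5

5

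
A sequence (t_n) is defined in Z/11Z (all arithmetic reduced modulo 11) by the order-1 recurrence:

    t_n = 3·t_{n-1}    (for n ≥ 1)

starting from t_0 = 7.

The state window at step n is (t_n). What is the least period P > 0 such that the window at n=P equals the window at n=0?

n=0: window = (7)
n=1: window = (10)
n=2: window = (8)
n=3: window = (2)
n=4: window = (6)
n=5: window = (7)
window at n=5 equals window at n=0 → period = 5

5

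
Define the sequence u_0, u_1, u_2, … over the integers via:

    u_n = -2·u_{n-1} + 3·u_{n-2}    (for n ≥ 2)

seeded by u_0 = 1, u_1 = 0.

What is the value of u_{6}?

183

u_2 = -2·0 + 3·1 = 3
u_3 = -2·3 + 3·0 = -6
u_4 = -2·-6 + 3·3 = 21
u_5 = -2·21 + 3·-6 = -60
u_6 = -2·-60 + 3·21 = 183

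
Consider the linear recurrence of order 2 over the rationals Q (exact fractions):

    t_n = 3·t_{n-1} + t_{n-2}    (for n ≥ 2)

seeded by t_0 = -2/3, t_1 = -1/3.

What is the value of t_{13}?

-2477881/3

t_2 = 3·-1/3 + 1·-2/3 = -5/3
t_3 = 3·-5/3 + 1·-1/3 = -16/3
t_4 = 3·-16/3 + 1·-5/3 = -53/3
t_5 = 3·-53/3 + 1·-16/3 = -175/3
t_6 = 3·-175/3 + 1·-53/3 = -578/3
t_7 = 3·-578/3 + 1·-175/3 = -1909/3
t_8 = 3·-1909/3 + 1·-578/3 = -6305/3
t_9 = 3·-6305/3 + 1·-1909/3 = -20824/3
t_10 = 3·-20824/3 + 1·-6305/3 = -68777/3
t_11 = 3·-68777/3 + 1·-20824/3 = -227155/3
t_12 = 3·-227155/3 + 1·-68777/3 = -750242/3
t_13 = 3·-750242/3 + 1·-227155/3 = -2477881/3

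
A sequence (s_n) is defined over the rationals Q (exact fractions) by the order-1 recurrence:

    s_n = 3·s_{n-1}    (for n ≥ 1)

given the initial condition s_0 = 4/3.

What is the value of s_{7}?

s_1 = 3·4/3 = 4
s_2 = 3·4 = 12
s_3 = 3·12 = 36
s_4 = 3·36 = 108
s_5 = 3·108 = 324
s_6 = 3·324 = 972
s_7 = 3·972 = 2916

2916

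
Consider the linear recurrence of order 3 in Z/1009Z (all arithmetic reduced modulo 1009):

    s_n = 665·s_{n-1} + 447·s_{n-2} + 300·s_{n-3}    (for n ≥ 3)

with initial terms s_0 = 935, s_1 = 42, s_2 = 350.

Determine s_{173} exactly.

s_3 = 665·350 + 447·42 + 300·935 = 281
s_4 = 665·281 + 447·350 + 300·42 = 747
s_5 = 665·747 + 447·281 + 300·350 = 882
s_6 = 665·882 + 447·747 + 300·281 = 784
s_7 = 665·784 + 447·882 + 300·747 = 553
s_8 = 665·553 + 447·784 + 300·882 = 27
Continuing the recurrence:
  s_9 = 891;  s_10 = 617;  s_11 = 401;  s_12 = 546;  s_13 = 957;  s_14 = 848
  s_15 = 194;  s_16 = 74;  s_17 = 854;  s_18 = 311;  s_19 = 308;  s_20 = 691
  s_21 = 335;  s_22 = 490;  s_23 = 811;  s_24 = 186;  s_25 = 564;  s_26 = 247
  s_27 = 960;  s_28 = 828;  s_29 = 444;  s_30 = 880;  s_31 = 870;  s_32 = 255
  s_33 = 130;  s_34 = 322;  s_35 = 635;  s_36 = 818;  s_37 = 171;  s_38 = 894
  s_39 = 175;  s_40 = 235;  s_41 = 218;  s_42 = 824;  s_43 = 525;  s_44 = 878
  s_45 = 241;  s_46 = 904;  s_47 = 620;  s_48 = 768;  s_49 = 619;  s_50 = 543
  s_51 = 448;  s_52 = 870;  s_53 = 309;  s_54 = 277;  s_55 = 126;  s_56 = 636
  s_57 = 349;  s_58 = 236;  s_59 = 252;  s_60 = 406;  s_61 = 393;  s_62 = 810
  s_63 = 669;  s_64 = 611;  s_65 = 907;  s_66 = 369;  s_67 = 680;  s_68 = 314
  s_69 = 917;  s_70 = 658;  s_71 = 272;  s_72 = 419;  s_73 = 291;  s_74 = 286
  s_75 = 998;  s_76 = 982;  s_77 = 370;  s_78 = 629;  s_79 = 445;  s_80 = 959
  s_81 = 206;  s_82 = 935;  s_83 = 629;  s_84 = 20;  s_85 = 842;  s_86 = 820
  s_87 = 403;  s_88 = 224;  s_89 = 980;  s_90 = 952;  s_91 = 188;  s_92 = 31
  s_93 = 777;  s_94 = 733;  s_95 = 540;  s_96 = 652;  s_97 = 886;  s_98 = 337
  s_99 = 475;  s_100 = 789;  s_101 = 640;  s_102 = 575;  s_103 = 82;  s_104 = 64
  s_105 = 473;  s_106 = 477;  s_107 = 958;  s_108 = 342;  s_109 = 637;  s_110 = 175
  s_111 = 223;  s_112 = 903;  s_113 = 971;  s_114 = 302;  s_115 = 694;  s_116 = 893
  s_117 = 798;  s_118 = 898;  s_119 = 886;  s_120 = 25;  s_121 = 992;  s_122 = 303
  s_123 = 605;  s_124 = 923;  s_125 = 436;  s_126 = 137;  s_127 = 884;  s_128 = 951
  s_129 = 132;  s_130 = 138;  s_131 = 186;  s_132 = 978;  s_133 = 0;  s_134 = 574
  s_135 = 89;  s_136 = 955;  s_137 = 507;  s_138 = 693;  s_139 = 289;  s_140 = 224
  s_141 = 714;  s_142 = 743;  s_143 = 605;  s_144 = 186;  s_145 = 526;  s_146 = 960
  s_147 = 33;  s_148 = 438;  s_149 = 729;  s_150 = 315;  s_151 = 798;  s_152 = 237
  s_153 = 384;  s_154 = 344;  s_155 = 305;  s_156 = 590;  s_157 = 251;  s_158 = 492
  s_159 = 887;  s_160 = 186;  s_161 = 830;  s_162 = 155;  s_163 = 160;  s_164 = 905
  s_165 = 428;  s_166 = 585;  s_167 = 245;  s_168 = 897;  s_169 = 663;  s_170 = 191
  s_171 = 302
s_172 = 665·302 + 447·191 + 300·663 = 787
s_173 = 665·787 + 447·302 + 300·191 = 268

268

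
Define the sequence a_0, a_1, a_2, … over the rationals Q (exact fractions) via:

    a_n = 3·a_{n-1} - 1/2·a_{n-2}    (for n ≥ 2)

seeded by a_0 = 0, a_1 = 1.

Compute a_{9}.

a_2 = 3·1 + -1/2·0 = 3
a_3 = 3·3 + -1/2·1 = 17/2
a_4 = 3·17/2 + -1/2·3 = 24
a_5 = 3·24 + -1/2·17/2 = 271/4
a_6 = 3·271/4 + -1/2·24 = 765/4
a_7 = 3·765/4 + -1/2·271/4 = 4319/8
a_8 = 3·4319/8 + -1/2·765/4 = 1524
a_9 = 3·1524 + -1/2·4319/8 = 68833/16

68833/16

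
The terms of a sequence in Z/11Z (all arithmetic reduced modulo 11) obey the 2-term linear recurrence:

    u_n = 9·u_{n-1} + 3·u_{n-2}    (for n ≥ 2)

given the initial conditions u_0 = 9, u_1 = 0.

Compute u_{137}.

u_2 = 9·0 + 3·9 = 5
u_3 = 9·5 + 3·0 = 1
u_4 = 9·1 + 3·5 = 2
u_5 = 9·2 + 3·1 = 10
u_6 = 9·10 + 3·2 = 8
u_7 = 9·8 + 3·10 = 3
u_8 = 9·3 + 3·8 = 7
u_9 = 9·7 + 3·3 = 6
u_10 = 9·6 + 3·7 = 9
u_11 = 9·9 + 3·6 = 0
(u_10, u_11) = (9, 0) = (u_0, u_1), so the sequence has period 10.
137 ≡ 7 (mod 10), hence u_137 = u_7 = 3.

3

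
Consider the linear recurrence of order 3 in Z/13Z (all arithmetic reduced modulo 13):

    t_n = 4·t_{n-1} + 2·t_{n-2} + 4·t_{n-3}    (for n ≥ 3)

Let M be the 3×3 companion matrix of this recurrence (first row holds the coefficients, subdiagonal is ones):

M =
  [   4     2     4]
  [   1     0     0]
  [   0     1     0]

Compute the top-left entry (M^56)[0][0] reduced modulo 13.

4

(M^56)[0][0] is the top entry after applying M 56 times to the unit state (1, 0, 0). Equivalently it is h_{58} for the auxiliary sequence (h_n) obeying the same recurrence with h_2 = 1 and h_i = 0 for 0 ≤ i < 2:
h_3 = 4·1 + 2·0 + 4·0 = 4
h_4 = 4·4 + 2·1 + 4·0 = 5
h_5 = 4·5 + 2·4 + 4·1 = 6
h_6 = 4·6 + 2·5 + 4·4 = 11
h_7 = 4·11 + 2·6 + 4·5 = 11
h_8 = 4·11 + 2·11 + 4·6 = 12
h_9 = 4·12 + 2·11 + 4·11 = 10
h_10 = 4·10 + 2·12 + 4·11 = 4
h_11 = 4·4 + 2·10 + 4·12 = 6
h_12 = 4·6 + 2·4 + 4·10 = 7
h_13 = 4·7 + 2·6 + 4·4 = 4
h_14 = 4·4 + 2·7 + 4·6 = 2
h_15 = 4·2 + 2·4 + 4·7 = 5
h_16 = 4·5 + 2·2 + 4·4 = 1
h_17 = 4·1 + 2·5 + 4·2 = 9
h_18 = 4·9 + 2·1 + 4·5 = 6
h_19 = 4·6 + 2·9 + 4·1 = 7
h_20 = 4·7 + 2·6 + 4·9 = 11
h_21 = 4·11 + 2·7 + 4·6 = 4
h_22 = 4·4 + 2·11 + 4·7 = 1
h_23 = 4·1 + 2·4 + 4·11 = 4
h_24 = 4·4 + 2·1 + 4·4 = 8
h_25 = 4·8 + 2·4 + 4·1 = 5
h_26 = 4·5 + 2·8 + 4·4 = 0
h_27 = 4·0 + 2·5 + 4·8 = 3
h_28 = 4·3 + 2·0 + 4·5 = 6
h_29 = 4·6 + 2·3 + 4·0 = 4
h_30 = 4·4 + 2·6 + 4·3 = 1
h_31 = 4·1 + 2·4 + 4·6 = 10
h_32 = 4·10 + 2·1 + 4·4 = 6
h_33 = 4·6 + 2·10 + 4·1 = 9
h_34 = 4·9 + 2·6 + 4·10 = 10
h_35 = 4·10 + 2·9 + 4·6 = 4
h_36 = 4·4 + 2·10 + 4·9 = 7
h_37 = 4·7 + 2·4 + 4·10 = 11
h_38 = 4·11 + 2·7 + 4·4 = 9
h_39 = 4·9 + 2·11 + 4·7 = 8
h_40 = 4·8 + 2·9 + 4·11 = 3
h_41 = 4·3 + 2·8 + 4·9 = 12
h_42 = 4·12 + 2·3 + 4·8 = 8
h_43 = 4·8 + 2·12 + 4·3 = 3
h_44 = 4·3 + 2·8 + 4·12 = 11
h_45 = 4·11 + 2·3 + 4·8 = 4
h_46 = 4·4 + 2·11 + 4·3 = 11
h_47 = 4·11 + 2·4 + 4·11 = 5
h_48 = 4·5 + 2·11 + 4·4 = 6
h_49 = 4·6 + 2·5 + 4·11 = 0
h_50 = 4·0 + 2·6 + 4·5 = 6
h_51 = 4·6 + 2·0 + 4·6 = 9
h_52 = 4·9 + 2·6 + 4·0 = 9
h_53 = 4·9 + 2·9 + 4·6 = 0
h_54 = 4·0 + 2·9 + 4·9 = 2
h_55 = 4·2 + 2·0 + 4·9 = 5
h_56 = 4·5 + 2·2 + 4·0 = 11
h_57 = 4·11 + 2·5 + 4·2 = 10
h_58 = 4·10 + 2·11 + 4·5 = 4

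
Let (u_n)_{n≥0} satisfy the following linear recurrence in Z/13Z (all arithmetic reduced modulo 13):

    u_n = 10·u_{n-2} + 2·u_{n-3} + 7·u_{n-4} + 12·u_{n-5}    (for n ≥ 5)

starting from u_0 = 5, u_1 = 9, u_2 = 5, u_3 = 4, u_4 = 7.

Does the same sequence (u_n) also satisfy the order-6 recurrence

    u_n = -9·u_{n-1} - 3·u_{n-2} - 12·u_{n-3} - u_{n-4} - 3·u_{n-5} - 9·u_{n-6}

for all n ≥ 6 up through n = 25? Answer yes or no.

yes

Terms u_0..u_25: 5, 9, 5, 4, 7, 4, 0, 12, 1, 11, 4, 1, 5, 3, 4, 4, 2, 12, 1, 5, 5, 4, 3, 6, 3, 11
n=6: candidate gives 0, actual u_6 = 0 ✓
n=7: candidate gives 12, actual u_7 = 12 ✓
n=8: candidate gives 1, actual u_8 = 1 ✓
n=9: candidate gives 11, actual u_9 = 11 ✓
n=10: candidate gives 4, actual u_10 = 4 ✓
n=11: candidate gives 1, actual u_11 = 1 ✓
n=12: candidate gives 5, actual u_12 = 5 ✓
n=13: candidate gives 3, actual u_13 = 3 ✓
n=14: candidate gives 4, actual u_14 = 4 ✓
n=15: candidate gives 4, actual u_15 = 4 ✓
n=16: candidate gives 2, actual u_16 = 2 ✓
n=17: candidate gives 12, actual u_17 = 12 ✓
n=18: candidate gives 1, actual u_18 = 1 ✓
n=19: candidate gives 5, actual u_19 = 5 ✓
n=20: candidate gives 5, actual u_20 = 5 ✓
n=21: candidate gives 4, actual u_21 = 4 ✓
n=22: candidate gives 3, actual u_22 = 3 ✓
n=23: candidate gives 6, actual u_23 = 6 ✓
n=24: candidate gives 3, actual u_24 = 3 ✓
n=25: candidate gives 11, actual u_25 = 11 ✓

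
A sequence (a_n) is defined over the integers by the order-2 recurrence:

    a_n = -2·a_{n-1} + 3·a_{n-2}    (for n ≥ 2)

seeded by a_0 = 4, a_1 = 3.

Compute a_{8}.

a_2 = -2·3 + 3·4 = 6
a_3 = -2·6 + 3·3 = -3
a_4 = -2·-3 + 3·6 = 24
a_5 = -2·24 + 3·-3 = -57
a_6 = -2·-57 + 3·24 = 186
a_7 = -2·186 + 3·-57 = -543
a_8 = -2·-543 + 3·186 = 1644

1644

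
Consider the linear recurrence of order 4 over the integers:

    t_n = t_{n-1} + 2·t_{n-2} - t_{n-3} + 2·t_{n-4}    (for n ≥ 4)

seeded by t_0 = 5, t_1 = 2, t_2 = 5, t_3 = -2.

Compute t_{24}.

t_4 = 1·-2 + 2·5 + -1·2 + 2·5 = 16
t_5 = 1·16 + 2·-2 + -1·5 + 2·2 = 11
t_6 = 1·11 + 2·16 + -1·-2 + 2·5 = 55
t_7 = 1·55 + 2·11 + -1·16 + 2·-2 = 57
t_8 = 1·57 + 2·55 + -1·11 + 2·16 = 188
t_9 = 1·188 + 2·57 + -1·55 + 2·11 = 269
t_10 = 1·269 + 2·188 + -1·57 + 2·55 = 698
t_11 = 1·698 + 2·269 + -1·188 + 2·57 = 1162
t_12 = 1·1162 + 2·698 + -1·269 + 2·188 = 2665
t_13 = 1·2665 + 2·1162 + -1·698 + 2·269 = 4829
t_14 = 1·4829 + 2·2665 + -1·1162 + 2·698 = 10393
t_15 = 1·10393 + 2·4829 + -1·2665 + 2·1162 = 19710
t_16 = 1·19710 + 2·10393 + -1·4829 + 2·2665 = 40997
t_17 = 1·40997 + 2·19710 + -1·10393 + 2·4829 = 79682
t_18 = 1·79682 + 2·40997 + -1·19710 + 2·10393 = 162752
t_19 = 1·162752 + 2·79682 + -1·40997 + 2·19710 = 320539
t_20 = 1·320539 + 2·162752 + -1·79682 + 2·40997 = 648355
t_21 = 1·648355 + 2·320539 + -1·162752 + 2·79682 = 1286045
t_22 = 1·1286045 + 2·648355 + -1·320539 + 2·162752 = 2587720
t_23 = 1·2587720 + 2·1286045 + -1·648355 + 2·320539 = 5152533
t_24 = 1·5152533 + 2·2587720 + -1·1286045 + 2·648355 = 10338638

10338638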